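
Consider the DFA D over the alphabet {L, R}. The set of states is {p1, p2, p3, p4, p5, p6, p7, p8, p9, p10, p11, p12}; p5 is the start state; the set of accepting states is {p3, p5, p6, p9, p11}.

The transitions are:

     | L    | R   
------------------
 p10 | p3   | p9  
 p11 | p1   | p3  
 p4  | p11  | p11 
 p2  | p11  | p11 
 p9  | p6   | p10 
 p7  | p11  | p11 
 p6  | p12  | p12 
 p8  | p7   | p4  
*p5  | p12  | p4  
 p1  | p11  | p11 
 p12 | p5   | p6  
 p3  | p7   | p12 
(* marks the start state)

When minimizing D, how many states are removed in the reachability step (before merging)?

4

Starting at p5 and following transitions, the reachable set is {p1, p3, p4, p5, p6, p7, p11, p12}. That leaves p2, p8, p9, p10 unreachable — 4 in total.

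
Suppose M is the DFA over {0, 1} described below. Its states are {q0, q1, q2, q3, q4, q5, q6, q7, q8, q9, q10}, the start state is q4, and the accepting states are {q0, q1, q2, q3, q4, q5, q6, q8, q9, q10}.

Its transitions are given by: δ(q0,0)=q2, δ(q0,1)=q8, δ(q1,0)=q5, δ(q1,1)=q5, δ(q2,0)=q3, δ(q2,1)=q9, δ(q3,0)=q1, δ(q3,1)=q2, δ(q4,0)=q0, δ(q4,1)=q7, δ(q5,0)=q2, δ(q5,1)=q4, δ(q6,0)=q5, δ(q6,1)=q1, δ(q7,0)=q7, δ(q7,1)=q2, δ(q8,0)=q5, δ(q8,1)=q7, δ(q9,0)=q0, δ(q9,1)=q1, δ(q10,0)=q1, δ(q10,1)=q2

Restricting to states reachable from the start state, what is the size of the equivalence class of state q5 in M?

2

Reachable states from the start: {q0,q1,q2,q3,q4,q5,q7,q8,q9}. Unreachable: {q6,q10} — drop them.
Start with accepting vs non-accepting: {q0,q1,q2,q3,q4,q5,q8,q9} | {q7}.
Refine {q0,q1,q2,q3,q4,q5,q8,q9} on symbol 1: members go to different blocks, giving {q0,q1,q2,q3,q5,q9} and {q4,q8}.
Refine {q0,q1,q2,q3,q5,q9} on symbol 1: members go to different blocks, giving {q1,q2,q3,q9} and {q0,q5}.
Refine {q1,q2,q3,q9} on symbol 0: members go to different blocks, giving {q1,q9} and {q2,q3}.
Split {q1,q9} by δ(·,1) → {q1} and {q9}.
Refine {q2,q3} on symbol 0: members go to different blocks, giving {q2} and {q3}.
Stable partition: {q1} | {q7} | {q4,q8} | {q0,q5} | {q2} | {q9} | {q3} — 7 equivalence classes.
The equivalence class containing q5 is {q0,q5}, of size 2.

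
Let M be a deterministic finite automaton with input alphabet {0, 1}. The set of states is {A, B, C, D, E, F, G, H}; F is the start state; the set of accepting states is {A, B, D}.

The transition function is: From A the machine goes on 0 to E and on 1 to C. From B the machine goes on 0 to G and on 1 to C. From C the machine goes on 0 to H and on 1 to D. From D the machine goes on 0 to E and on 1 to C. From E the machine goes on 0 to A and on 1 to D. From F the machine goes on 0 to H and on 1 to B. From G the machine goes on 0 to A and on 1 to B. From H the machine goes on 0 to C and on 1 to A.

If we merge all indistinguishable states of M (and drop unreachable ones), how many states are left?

3

All states are reachable from the start state.
P0 = {A,B,D} | {C,E,F,G,H}.
On input 0, block {C,E,F,G,H} splits into {C,F,H} and {E,G}.
Stable partition: {A,B,D} | {C,F,H} | {E,G} — 3 equivalence classes.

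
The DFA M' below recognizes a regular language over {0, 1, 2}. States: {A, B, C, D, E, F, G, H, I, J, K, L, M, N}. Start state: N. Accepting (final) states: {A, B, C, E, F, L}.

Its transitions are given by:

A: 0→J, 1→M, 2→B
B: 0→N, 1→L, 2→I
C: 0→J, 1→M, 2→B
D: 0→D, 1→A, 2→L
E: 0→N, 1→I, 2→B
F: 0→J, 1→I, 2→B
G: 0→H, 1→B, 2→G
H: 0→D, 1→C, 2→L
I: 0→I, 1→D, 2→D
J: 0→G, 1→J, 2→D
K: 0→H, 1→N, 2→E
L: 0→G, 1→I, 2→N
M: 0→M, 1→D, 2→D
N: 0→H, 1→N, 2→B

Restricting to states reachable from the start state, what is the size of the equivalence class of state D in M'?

2

States {E,F,K} cannot be reached from the start state, so discard them.
Initial partition by acceptance: {A,B,C,L} | {D,G,H,I,J,M,N}.
Split {A,B,C,L} by δ(·,1) → {A,C,L} and {B}.
Split {A,C,L} by δ(·,2) → {A,C} and {L}.
On input 1, block {D,G,H,I,J,M,N} splits into {I,J,M,N} and {D,H} and {G}.
Refine {I,J,M,N} on symbol 0: members go to different blocks, giving {I,M} and {J} and {N}.
Stable partition: {A,C} | {I,M} | {B} | {L} | {D,H} | {G} | {J} | {N} — 8 equivalence classes.
State D belongs to the block {D,H}, which has 2 states.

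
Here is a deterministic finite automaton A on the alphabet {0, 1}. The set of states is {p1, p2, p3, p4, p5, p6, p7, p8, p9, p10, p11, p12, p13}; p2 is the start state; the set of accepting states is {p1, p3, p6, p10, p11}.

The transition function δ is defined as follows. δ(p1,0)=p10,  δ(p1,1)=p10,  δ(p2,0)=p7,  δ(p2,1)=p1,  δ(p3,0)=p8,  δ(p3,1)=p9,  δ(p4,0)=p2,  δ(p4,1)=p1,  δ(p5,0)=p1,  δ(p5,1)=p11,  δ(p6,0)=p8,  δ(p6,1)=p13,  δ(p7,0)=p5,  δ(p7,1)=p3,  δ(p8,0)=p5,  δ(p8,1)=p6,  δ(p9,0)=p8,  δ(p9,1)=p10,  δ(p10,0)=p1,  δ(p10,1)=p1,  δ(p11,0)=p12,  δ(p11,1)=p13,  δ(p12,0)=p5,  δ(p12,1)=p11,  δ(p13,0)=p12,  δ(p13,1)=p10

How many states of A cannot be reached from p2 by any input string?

No path from p2 leads to p4; the other 12 states are all reachable.

1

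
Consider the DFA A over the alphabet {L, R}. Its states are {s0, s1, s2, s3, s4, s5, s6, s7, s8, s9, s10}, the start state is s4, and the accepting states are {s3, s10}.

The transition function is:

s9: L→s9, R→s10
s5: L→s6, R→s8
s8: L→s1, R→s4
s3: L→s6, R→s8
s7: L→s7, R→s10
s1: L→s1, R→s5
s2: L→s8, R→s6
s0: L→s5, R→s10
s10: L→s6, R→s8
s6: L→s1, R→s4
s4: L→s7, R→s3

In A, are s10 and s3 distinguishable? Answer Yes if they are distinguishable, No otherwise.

First remove the unreachable states {s0,s2,s9}; 8 states remain.
Initial partition by acceptance: {s3,s10} | {s1,s4,s5,s6,s7,s8}.
Split {s1,s4,s5,s6,s7,s8} by δ(·,R) → {s1,s5,s6,s8} and {s4,s7}.
Split {s1,s5,s6,s8} by δ(·,R) → {s1,s5} and {s6,s8}.
Split {s1,s5} by δ(·,L) → {s1} and {s5}.
The partition is now stable with 5 blocks: {s3,s10} | {s1} | {s4,s7} | {s6,s8} | {s5}.
s10 and s3 lie in the same block of the stable partition, so they are equivalent — no string distinguishes them.

No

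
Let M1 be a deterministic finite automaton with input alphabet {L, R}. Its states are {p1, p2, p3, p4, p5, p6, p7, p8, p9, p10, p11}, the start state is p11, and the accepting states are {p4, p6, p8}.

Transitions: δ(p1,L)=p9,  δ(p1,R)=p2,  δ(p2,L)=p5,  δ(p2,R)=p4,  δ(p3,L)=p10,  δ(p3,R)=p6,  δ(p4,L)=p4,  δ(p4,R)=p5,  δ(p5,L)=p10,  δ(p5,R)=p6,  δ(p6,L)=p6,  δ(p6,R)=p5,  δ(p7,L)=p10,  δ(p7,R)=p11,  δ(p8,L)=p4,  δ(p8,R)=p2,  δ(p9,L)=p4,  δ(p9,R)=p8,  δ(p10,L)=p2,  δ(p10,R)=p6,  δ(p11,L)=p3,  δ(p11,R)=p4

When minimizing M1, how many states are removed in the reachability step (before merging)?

No path from p11 leads to p1, p7, p8, p9; the other 7 states are all reachable.

4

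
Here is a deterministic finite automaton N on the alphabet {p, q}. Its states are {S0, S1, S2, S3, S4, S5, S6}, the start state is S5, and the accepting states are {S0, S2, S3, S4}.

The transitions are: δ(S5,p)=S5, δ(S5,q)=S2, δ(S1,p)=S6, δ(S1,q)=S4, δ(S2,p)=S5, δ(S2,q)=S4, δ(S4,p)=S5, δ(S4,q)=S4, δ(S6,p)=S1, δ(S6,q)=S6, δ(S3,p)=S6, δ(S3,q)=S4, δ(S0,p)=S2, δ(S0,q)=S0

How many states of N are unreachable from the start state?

No path from S5 leads to S0, S1, S3, S6; the other 3 states are all reachable.

4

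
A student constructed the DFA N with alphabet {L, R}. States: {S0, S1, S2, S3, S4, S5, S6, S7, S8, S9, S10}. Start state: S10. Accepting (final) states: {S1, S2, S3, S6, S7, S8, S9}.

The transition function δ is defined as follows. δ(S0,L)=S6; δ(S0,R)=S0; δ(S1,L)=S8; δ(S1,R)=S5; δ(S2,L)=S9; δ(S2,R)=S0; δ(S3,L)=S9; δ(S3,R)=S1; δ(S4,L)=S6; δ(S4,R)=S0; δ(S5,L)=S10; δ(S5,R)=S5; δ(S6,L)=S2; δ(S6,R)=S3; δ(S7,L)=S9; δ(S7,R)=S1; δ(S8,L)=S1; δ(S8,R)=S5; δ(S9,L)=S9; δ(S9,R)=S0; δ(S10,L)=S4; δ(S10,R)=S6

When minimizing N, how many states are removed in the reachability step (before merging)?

Starting at S10 and following transitions, the reachable set is {S0, S1, S2, S3, S4, S5, S6, S8, S9, S10}. That leaves S7 unreachable — 1 in total.

1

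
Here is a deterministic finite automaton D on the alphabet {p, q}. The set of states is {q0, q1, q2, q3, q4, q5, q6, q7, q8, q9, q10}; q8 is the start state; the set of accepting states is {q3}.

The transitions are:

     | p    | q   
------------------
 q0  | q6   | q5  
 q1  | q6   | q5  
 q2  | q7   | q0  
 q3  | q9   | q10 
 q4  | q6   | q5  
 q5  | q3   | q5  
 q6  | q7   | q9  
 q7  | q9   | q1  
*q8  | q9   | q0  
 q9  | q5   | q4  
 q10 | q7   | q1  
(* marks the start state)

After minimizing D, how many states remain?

7

States {q2} cannot be reached from the start state, so discard them.
Initial partition by acceptance: {q3} | {q0,q1,q4,q5,q6,q7,q8,q9,q10}.
Refine {q0,q1,q4,q5,q6,q7,q8,q9,q10} on symbol p: members go to different blocks, giving {q0,q1,q4,q6,q7,q8,q9,q10} and {q5}.
On input p, block {q0,q1,q4,q6,q7,q8,q9,q10} splits into {q0,q1,q4,q6,q7,q8,q10} and {q9}.
Split {q0,q1,q4,q6,q7,q8,q10} by δ(·,p) → {q0,q1,q4,q6,q10} and {q7,q8}.
Refine {q0,q1,q4,q6,q10} on symbol p: members go to different blocks, giving {q0,q1,q4} and {q6,q10}.
On input q, block {q6,q10} splits into {q6} and {q10}.
The partition is now stable with 7 blocks: {q3} | {q0,q1,q4} | {q5} | {q9} | {q7,q8} | {q6} | {q10}.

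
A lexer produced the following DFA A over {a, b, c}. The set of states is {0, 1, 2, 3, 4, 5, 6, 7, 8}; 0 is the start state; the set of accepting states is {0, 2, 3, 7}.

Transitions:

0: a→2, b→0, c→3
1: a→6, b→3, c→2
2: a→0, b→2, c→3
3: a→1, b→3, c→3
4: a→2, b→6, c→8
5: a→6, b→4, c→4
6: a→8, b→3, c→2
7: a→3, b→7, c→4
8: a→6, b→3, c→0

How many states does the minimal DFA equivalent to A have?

3

States {4,5,7} cannot be reached from the start state, so discard them.
Start with accepting vs non-accepting: {0,2,3} | {1,6,8}.
On input a, block {0,2,3} splits into {0,2} and {3}.
No further refinement is possible. Final partition (3 blocks): {0,2} | {1,6,8} | {3}.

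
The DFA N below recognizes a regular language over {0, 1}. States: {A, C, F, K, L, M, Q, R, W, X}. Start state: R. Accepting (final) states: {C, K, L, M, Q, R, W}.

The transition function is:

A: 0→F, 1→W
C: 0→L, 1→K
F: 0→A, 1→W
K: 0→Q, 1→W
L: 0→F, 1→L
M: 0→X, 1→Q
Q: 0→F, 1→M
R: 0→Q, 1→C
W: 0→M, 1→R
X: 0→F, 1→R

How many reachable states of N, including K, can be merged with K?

Every state is reachable, so we keep all 10.
P0 = {C,K,L,M,Q,R,W} | {A,F,X}.
Refine {C,K,L,M,Q,R,W} on symbol 0: members go to different blocks, giving {C,K,R,W} and {L,M,Q}.
No further refinement is possible. Final partition (3 blocks): {C,K,R,W} | {A,F,X} | {L,M,Q}.
State K belongs to the block {C,K,R,W}, which has 4 states.

4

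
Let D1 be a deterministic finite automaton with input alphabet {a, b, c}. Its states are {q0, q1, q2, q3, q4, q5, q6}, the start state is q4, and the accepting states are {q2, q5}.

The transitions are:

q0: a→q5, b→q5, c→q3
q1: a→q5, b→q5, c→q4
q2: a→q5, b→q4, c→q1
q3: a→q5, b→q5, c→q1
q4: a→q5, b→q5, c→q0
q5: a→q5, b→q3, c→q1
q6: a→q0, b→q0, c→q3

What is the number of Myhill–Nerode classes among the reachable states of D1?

Reachable states from the start: {q0,q1,q3,q4,q5}. Unreachable: {q2,q6} — drop them.
Start with accepting vs non-accepting: {q5} | {q0,q1,q3,q4}.
No further refinement is possible. Final partition (2 blocks): {q5} | {q0,q1,q3,q4}.

2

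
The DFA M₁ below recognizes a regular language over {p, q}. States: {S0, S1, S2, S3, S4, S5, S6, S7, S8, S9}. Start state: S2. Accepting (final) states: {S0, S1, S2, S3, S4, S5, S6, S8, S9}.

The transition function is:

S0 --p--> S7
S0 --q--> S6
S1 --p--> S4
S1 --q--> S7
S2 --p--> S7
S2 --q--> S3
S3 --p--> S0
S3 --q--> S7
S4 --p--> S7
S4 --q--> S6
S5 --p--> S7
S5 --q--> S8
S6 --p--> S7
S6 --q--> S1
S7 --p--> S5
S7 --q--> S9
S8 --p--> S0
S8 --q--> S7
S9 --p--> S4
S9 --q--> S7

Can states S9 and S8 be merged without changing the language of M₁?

P0 = {S0,S1,S2,S3,S4,S5,S6,S8,S9} | {S7}.
Refine {S0,S1,S2,S3,S4,S5,S6,S8,S9} on symbol p: members go to different blocks, giving {S0,S2,S4,S5,S6} and {S1,S3,S8,S9}.
Split {S0,S2,S4,S5,S6} by δ(·,q) → {S2,S5,S6} and {S0,S4}.
Stable partition: {S2,S5,S6} | {S7} | {S1,S3,S8,S9} | {S0,S4} — 4 equivalence classes.
S9 and S8 lie in the same block of the stable partition, so they are equivalent — no string distinguishes them.

Yes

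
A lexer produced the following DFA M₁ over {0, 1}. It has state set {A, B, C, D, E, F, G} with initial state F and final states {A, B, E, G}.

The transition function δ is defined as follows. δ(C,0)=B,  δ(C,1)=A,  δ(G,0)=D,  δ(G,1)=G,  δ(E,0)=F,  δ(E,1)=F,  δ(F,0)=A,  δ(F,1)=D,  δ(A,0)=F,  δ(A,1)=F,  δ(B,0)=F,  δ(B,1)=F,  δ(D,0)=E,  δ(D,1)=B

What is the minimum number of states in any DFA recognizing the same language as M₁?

States {C,G} cannot be reached from the start state, so discard them.
Initial partition by acceptance: {A,B,E} | {D,F}.
Refine {D,F} on symbol 1: members go to different blocks, giving {D} and {F}.
The partition is now stable with 3 blocks: {A,B,E} | {D} | {F}.

3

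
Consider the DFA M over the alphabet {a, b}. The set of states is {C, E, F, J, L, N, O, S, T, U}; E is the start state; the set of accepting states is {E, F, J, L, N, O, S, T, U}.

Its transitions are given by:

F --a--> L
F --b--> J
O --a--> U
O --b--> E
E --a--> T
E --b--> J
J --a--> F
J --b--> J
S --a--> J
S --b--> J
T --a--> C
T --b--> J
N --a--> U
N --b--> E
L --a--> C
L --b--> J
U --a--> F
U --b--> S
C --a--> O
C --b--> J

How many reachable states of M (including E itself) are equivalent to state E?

2

Reachable states from the start: {C,E,F,J,L,O,S,T,U}. Unreachable: {N} — drop them.
Start with accepting vs non-accepting: {E,F,J,L,O,S,T,U} | {C}.
On input a, block {E,F,J,L,O,S,T,U} splits into {E,F,J,O,S,U} and {L,T}.
Refine {E,F,J,O,S,U} on symbol a: members go to different blocks, giving {J,O,S,U} and {E,F}.
Split {J,O,S,U} by δ(·,a) → {O,S} and {J,U}.
On input b, block {O,S} splits into {O} and {S}.
On input b, block {J,U} splits into {U} and {J}.
Stable partition: {O} | {C} | {L,T} | {E,F} | {U} | {S} | {J} — 7 equivalence classes.
State E belongs to the block {E,F}, which has 2 states.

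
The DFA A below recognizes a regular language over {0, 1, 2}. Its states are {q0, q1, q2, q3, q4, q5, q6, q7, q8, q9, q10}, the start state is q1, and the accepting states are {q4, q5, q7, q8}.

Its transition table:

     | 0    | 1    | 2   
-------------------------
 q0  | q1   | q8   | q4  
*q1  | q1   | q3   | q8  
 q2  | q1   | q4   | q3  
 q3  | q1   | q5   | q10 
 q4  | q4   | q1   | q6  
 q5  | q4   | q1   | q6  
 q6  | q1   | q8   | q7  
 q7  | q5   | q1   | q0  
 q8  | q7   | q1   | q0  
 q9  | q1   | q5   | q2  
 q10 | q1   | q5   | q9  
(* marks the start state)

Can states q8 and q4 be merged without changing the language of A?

Yes

All states are reachable from the start state.
P0 = {q4,q5,q7,q8} | {q0,q1,q2,q3,q6,q9,q10}.
Refine {q0,q1,q2,q3,q6,q9,q10} on symbol 1: members go to different blocks, giving {q0,q2,q3,q6,q9,q10} and {q1}.
Refine {q0,q2,q3,q6,q9,q10} on symbol 2: members go to different blocks, giving {q2,q3,q9,q10} and {q0,q6}.
No further refinement is possible. Final partition (4 blocks): {q4,q5,q7,q8} | {q2,q3,q9,q10} | {q1} | {q0,q6}.
q8 and q4 lie in the same block of the stable partition, so they are equivalent — no string distinguishes them.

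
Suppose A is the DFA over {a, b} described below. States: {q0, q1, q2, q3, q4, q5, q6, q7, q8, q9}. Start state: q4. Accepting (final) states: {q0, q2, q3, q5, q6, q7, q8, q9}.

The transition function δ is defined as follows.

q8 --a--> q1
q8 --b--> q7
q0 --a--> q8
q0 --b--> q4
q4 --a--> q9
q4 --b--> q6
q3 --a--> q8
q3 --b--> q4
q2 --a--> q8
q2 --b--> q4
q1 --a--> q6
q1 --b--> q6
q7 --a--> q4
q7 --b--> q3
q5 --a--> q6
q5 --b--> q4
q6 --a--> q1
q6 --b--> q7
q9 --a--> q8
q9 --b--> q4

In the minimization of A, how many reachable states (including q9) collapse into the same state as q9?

States {q0,q2,q5} cannot be reached from the start state, so discard them.
Start with accepting vs non-accepting: {q3,q6,q7,q8,q9} | {q1,q4}.
Split {q3,q6,q7,q8,q9} by δ(·,a) → {q6,q7,q8} and {q3,q9}.
On input b, block {q6,q7,q8} splits into {q6,q8} and {q7}.
On input a, block {q1,q4} splits into {q1} and {q4}.
No further refinement is possible. Final partition (5 blocks): {q6,q8} | {q1} | {q3,q9} | {q7} | {q4}.
State q9 belongs to the block {q3,q9}, which has 2 states.

2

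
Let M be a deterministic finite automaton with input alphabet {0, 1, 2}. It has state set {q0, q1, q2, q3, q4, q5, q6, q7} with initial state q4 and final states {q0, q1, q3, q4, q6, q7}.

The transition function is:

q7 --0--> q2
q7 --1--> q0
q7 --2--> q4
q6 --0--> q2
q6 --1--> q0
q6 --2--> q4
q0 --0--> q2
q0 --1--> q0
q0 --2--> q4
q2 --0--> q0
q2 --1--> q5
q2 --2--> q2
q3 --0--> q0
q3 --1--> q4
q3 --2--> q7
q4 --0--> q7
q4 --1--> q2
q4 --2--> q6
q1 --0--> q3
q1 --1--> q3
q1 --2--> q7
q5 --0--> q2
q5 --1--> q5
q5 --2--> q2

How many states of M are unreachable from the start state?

No path from q4 leads to q1, q3; the other 6 states are all reachable.

2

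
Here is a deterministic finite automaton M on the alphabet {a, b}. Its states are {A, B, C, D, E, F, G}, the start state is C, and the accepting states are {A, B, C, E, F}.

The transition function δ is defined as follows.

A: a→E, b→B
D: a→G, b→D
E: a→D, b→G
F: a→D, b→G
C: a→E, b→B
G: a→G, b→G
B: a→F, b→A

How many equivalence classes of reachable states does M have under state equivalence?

3

Every state is reachable, so we keep all 7.
P0 = {A,B,C,E,F} | {D,G}.
Refine {A,B,C,E,F} on symbol a: members go to different blocks, giving {A,B,C} and {E,F}.
No further refinement is possible. Final partition (3 blocks): {A,B,C} | {D,G} | {E,F}.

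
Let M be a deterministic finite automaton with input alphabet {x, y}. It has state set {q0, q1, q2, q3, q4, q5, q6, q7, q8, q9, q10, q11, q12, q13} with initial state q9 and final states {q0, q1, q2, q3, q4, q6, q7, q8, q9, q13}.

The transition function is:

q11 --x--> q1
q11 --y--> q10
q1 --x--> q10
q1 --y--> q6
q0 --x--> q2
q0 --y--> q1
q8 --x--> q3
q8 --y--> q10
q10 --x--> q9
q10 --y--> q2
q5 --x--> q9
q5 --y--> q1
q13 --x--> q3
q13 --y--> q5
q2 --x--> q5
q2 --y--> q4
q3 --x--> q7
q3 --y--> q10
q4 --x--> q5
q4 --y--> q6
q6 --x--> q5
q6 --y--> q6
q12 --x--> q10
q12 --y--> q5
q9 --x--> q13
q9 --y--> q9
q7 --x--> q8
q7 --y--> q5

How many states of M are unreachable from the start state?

BFS from q9 reaches {q1, q2, q3, q4, q5, q6, q7, q8, q9, q10, q13}; the 3 state(s) q0, q11, q12 are never visited.

3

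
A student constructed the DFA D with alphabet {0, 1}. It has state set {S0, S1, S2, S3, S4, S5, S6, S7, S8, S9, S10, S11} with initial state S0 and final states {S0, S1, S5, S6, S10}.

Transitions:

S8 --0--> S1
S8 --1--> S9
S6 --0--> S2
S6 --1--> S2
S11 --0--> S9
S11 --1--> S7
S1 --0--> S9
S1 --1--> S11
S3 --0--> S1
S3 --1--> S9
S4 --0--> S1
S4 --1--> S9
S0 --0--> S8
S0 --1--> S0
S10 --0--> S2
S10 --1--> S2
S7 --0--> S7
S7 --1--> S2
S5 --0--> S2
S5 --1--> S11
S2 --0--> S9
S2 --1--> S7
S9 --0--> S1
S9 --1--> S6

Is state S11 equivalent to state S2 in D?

Reachable states from the start: {S0,S1,S2,S6,S7,S8,S9,S11}. Unreachable: {S3,S4,S5,S10} — drop them.
Initial partition by acceptance: {S0,S1,S6} | {S2,S7,S8,S9,S11}.
Refine {S0,S1,S6} on symbol 1: members go to different blocks, giving {S1,S6} and {S0}.
On input 0, block {S2,S7,S8,S9,S11} splits into {S2,S7,S11} and {S8,S9}.
Refine {S1,S6} on symbol 0: members go to different blocks, giving {S1} and {S6}.
Refine {S2,S7,S11} on symbol 0: members go to different blocks, giving {S2,S11} and {S7}.
Refine {S8,S9} on symbol 1: members go to different blocks, giving {S8} and {S9}.
No further refinement is possible. Final partition (7 blocks): {S1} | {S2,S11} | {S0} | {S8} | {S6} | {S7} | {S9}.
S11 and S2 lie in the same block of the stable partition, so they are equivalent — no string distinguishes them.

Yes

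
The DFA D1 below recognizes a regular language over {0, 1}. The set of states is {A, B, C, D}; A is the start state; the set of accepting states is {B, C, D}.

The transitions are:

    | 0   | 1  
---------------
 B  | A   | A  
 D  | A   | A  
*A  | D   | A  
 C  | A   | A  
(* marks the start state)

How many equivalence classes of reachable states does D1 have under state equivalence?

2

Reachable states from the start: {A,D}. Unreachable: {B,C} — drop them.
Initial partition by acceptance: {D} | {A}.
The partition is now stable with 2 blocks: {D} | {A}.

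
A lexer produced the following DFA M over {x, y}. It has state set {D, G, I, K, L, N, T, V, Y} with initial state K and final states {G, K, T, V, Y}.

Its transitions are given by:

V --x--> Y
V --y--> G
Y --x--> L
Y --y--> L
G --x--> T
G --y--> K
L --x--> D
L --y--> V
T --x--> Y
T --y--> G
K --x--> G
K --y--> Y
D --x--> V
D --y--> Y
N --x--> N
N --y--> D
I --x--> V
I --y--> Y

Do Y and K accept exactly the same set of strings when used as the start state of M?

First remove the unreachable states {I,N}; 7 states remain.
Initial partition by acceptance: {G,K,T,V,Y} | {D,L}.
On input x, block {G,K,T,V,Y} splits into {G,K,T,V} and {Y}.
On input x, block {G,K,T,V} splits into {T,V} and {G,K}.
Refine {D,L} on symbol x: members go to different blocks, giving {D} and {L}.
Refine {G,K} on symbol x: members go to different blocks, giving {G} and {K}.
No further refinement is possible. Final partition (6 blocks): {T,V} | {D} | {Y} | {G} | {L} | {K}.
Y and K end up in different blocks, so they are distinguishable. For instance, the string 'x' is accepted from only K.

No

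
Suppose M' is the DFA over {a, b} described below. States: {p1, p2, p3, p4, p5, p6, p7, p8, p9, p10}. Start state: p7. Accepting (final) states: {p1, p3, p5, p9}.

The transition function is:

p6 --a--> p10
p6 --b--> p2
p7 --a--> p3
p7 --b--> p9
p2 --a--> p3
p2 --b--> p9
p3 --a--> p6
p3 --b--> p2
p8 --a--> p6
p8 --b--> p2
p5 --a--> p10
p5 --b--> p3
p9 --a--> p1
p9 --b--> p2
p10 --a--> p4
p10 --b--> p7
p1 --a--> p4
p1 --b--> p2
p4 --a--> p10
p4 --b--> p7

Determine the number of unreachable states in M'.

2

No path from p7 leads to p5, p8; the other 8 states are all reachable.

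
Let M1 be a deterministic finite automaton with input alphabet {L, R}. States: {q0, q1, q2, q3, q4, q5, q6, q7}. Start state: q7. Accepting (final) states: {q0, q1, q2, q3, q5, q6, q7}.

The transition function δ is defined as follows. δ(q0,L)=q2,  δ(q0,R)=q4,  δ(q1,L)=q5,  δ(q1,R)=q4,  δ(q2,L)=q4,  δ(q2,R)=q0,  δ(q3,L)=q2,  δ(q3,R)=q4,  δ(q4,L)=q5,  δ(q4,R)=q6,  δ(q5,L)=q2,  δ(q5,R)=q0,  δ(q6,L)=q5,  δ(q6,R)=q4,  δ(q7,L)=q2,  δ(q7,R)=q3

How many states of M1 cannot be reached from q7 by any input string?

1

Starting at q7 and following transitions, the reachable set is {q0, q2, q3, q4, q5, q6, q7}. That leaves q1 unreachable — 1 in total.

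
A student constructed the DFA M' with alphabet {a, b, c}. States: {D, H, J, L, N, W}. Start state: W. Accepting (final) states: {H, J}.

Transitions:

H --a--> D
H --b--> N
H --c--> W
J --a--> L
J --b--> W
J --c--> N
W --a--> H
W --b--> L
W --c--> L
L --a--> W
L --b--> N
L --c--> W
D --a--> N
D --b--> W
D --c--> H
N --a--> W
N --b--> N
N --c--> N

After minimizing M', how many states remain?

Reachable states from the start: {D,H,L,N,W}. Unreachable: {J} — drop them.
P0 = {H} | {D,L,N,W}.
On input a, block {D,L,N,W} splits into {D,L,N} and {W}.
Refine {D,L,N} on symbol a: members go to different blocks, giving {L,N} and {D}.
On input c, block {L,N} splits into {L} and {N}.
Stable partition: {H} | {L} | {W} | {D} | {N} — 5 equivalence classes.

5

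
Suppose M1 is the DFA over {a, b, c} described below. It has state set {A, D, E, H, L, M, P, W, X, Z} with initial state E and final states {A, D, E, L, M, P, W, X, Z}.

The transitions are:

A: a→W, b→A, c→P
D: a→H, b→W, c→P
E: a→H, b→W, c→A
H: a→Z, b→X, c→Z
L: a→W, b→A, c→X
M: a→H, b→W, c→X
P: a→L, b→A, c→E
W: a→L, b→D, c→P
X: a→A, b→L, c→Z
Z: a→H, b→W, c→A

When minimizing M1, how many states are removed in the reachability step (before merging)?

BFS from E reaches {A, D, E, H, L, P, W, X, Z}; the 1 state(s) M are never visited.

1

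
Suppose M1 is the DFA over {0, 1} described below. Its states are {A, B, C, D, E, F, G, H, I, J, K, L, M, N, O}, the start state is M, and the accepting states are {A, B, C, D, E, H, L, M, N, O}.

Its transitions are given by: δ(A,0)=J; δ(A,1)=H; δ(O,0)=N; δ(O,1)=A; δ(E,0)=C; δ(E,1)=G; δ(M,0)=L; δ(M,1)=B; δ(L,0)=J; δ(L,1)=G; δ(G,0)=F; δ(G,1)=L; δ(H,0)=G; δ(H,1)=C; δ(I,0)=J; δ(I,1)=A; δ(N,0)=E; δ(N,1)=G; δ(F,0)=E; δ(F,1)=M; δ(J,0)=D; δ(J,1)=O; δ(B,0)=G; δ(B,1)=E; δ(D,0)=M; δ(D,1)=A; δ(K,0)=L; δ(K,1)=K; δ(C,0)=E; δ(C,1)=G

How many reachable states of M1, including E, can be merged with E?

3

States {I,K} cannot be reached from the start state, so discard them.
Start with accepting vs non-accepting: {A,B,C,D,E,H,L,M,N,O} | {F,G,J}.
On input 0, block {A,B,C,D,E,H,L,M,N,O} splits into {C,D,E,M,N,O} and {A,B,H,L}.
Refine {C,D,E,M,N,O} on symbol 0: members go to different blocks, giving {C,D,E,N,O} and {M}.
Split {C,D,E,N,O} by δ(·,0) → {C,E,N,O} and {D}.
Refine {C,E,N,O} on symbol 1: members go to different blocks, giving {C,E,N} and {O}.
Split {F,G,J} by δ(·,0) → {F} and {G} and {J}.
On input 0, block {A,B,H,L} splits into {A,L} and {B,H}.
Split {A,L} by δ(·,1) → {A} and {L}.
The partition is now stable with 10 blocks: {C,E,N} | {F} | {A} | {M} | {D} | {O} | {G} | {J} | {B,H} | {L}.
State E belongs to the block {C,E,N}, which has 3 states.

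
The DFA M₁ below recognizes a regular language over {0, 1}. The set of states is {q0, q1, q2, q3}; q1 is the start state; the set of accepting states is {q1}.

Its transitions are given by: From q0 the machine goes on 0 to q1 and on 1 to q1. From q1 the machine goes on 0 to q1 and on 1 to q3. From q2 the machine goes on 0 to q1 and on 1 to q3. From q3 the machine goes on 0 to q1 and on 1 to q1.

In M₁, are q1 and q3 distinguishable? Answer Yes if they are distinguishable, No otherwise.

Yes

Reachable states from the start: {q1,q3}. Unreachable: {q0,q2} — drop them.
Start with accepting vs non-accepting: {q1} | {q3}.
Stable partition: {q1} | {q3} — 2 equivalence classes.
q1 and q3 end up in different blocks, so they are distinguishable. For instance, the string 'ε' is accepted from only q1.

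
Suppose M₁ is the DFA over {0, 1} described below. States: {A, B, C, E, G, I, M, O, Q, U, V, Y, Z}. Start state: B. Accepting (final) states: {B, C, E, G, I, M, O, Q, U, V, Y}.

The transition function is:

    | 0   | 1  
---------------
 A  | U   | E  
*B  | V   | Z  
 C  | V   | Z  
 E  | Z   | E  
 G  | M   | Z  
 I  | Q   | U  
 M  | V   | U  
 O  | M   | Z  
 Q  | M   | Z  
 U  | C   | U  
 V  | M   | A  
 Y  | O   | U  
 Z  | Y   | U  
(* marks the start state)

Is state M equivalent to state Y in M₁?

Reachable states from the start: {A,B,C,E,M,O,U,V,Y,Z}. Unreachable: {G,I,Q} — drop them.
P0 = {B,C,E,M,O,U,V,Y} | {A,Z}.
On input 0, block {B,C,E,M,O,U,V,Y} splits into {B,C,M,O,U,V,Y} and {E}.
On input 1, block {B,C,M,O,U,V,Y} splits into {B,C,O,V} and {M,U,Y}.
Refine {B,C,O,V} on symbol 0: members go to different blocks, giving {O,V} and {B,C}.
Split {A,Z} by δ(·,1) → {A} and {Z}.
Split {O,V} by δ(·,1) → {V} and {O}.
On input 0, block {M,U,Y} splits into {U} and {M} and {Y}.
No further refinement is possible. Final partition (9 blocks): {V} | {A} | {E} | {U} | {B,C} | {Z} | {O} | {M} | {Y}.
M and Y end up in different blocks, so they are distinguishable. For instance, the string '0110' is accepted from only Y.

No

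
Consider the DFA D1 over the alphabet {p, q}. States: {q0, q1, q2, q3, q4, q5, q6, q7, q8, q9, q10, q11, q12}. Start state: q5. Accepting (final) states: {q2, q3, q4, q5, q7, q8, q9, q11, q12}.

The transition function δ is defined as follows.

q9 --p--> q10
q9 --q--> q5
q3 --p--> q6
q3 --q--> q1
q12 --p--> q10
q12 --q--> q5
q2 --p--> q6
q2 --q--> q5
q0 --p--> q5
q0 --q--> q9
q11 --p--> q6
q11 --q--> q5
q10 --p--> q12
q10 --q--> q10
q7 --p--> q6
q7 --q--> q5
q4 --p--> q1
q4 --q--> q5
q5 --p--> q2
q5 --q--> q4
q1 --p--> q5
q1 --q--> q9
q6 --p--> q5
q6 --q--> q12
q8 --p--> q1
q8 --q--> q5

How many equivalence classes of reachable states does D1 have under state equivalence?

States {q0,q3,q7,q8,q11} cannot be reached from the start state, so discard them.
Start with accepting vs non-accepting: {q2,q4,q5,q9,q12} | {q1,q6,q10}.
Split {q2,q4,q5,q9,q12} by δ(·,p) → {q2,q4,q9,q12} and {q5}.
On input p, block {q1,q6,q10} splits into {q1,q6} and {q10}.
Refine {q2,q4,q9,q12} on symbol p: members go to different blocks, giving {q2,q4} and {q9,q12}.
Stable partition: {q2,q4} | {q1,q6} | {q5} | {q10} | {q9,q12} — 5 equivalence classes.

5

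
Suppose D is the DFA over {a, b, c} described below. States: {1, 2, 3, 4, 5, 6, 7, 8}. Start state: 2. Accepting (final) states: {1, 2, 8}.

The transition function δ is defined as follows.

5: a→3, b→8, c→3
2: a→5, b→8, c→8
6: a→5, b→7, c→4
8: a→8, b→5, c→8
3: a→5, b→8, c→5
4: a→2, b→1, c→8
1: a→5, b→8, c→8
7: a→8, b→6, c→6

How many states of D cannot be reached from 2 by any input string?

No path from 2 leads to 1, 4, 6, 7; the other 4 states are all reachable.

4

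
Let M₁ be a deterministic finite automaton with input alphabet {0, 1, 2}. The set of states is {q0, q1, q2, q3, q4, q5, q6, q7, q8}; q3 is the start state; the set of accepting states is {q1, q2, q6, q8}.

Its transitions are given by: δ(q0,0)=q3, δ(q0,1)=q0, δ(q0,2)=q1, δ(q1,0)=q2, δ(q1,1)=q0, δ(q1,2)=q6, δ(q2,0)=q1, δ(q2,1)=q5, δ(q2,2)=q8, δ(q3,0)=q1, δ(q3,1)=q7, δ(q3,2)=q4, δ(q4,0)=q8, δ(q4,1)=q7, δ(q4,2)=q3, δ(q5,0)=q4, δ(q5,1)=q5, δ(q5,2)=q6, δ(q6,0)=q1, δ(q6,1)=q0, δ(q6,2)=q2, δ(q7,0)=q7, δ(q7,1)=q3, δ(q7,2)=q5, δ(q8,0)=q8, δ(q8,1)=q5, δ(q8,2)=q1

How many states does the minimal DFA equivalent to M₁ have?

Every state is reachable, so we keep all 9.
Initial partition by acceptance: {q1,q2,q6,q8} | {q0,q3,q4,q5,q7}.
On input 0, block {q0,q3,q4,q5,q7} splits into {q0,q5,q7} and {q3,q4}.
On input 0, block {q0,q5,q7} splits into {q0,q5} and {q7}.
The partition is now stable with 4 blocks: {q1,q2,q6,q8} | {q0,q5} | {q3,q4} | {q7}.

4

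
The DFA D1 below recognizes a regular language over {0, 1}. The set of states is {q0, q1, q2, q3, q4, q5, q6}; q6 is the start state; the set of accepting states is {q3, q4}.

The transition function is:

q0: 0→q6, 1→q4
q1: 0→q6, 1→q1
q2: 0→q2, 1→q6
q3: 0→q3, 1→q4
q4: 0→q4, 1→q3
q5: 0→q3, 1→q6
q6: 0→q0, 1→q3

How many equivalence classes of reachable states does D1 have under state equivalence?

2

States {q1,q2,q5} cannot be reached from the start state, so discard them.
Start with accepting vs non-accepting: {q3,q4} | {q0,q6}.
The partition is now stable with 2 blocks: {q3,q4} | {q0,q6}.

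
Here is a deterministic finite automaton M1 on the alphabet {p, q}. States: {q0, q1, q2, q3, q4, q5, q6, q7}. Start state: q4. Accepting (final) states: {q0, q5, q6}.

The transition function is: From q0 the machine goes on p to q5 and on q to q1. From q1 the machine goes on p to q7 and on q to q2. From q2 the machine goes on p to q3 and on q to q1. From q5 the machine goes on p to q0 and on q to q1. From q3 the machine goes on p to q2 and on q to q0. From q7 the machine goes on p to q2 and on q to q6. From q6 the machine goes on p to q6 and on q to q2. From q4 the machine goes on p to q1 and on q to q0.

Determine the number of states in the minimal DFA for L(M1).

Start with accepting vs non-accepting: {q0,q5,q6} | {q1,q2,q3,q4,q7}.
Split {q1,q2,q3,q4,q7} by δ(·,q) → {q3,q4,q7} and {q1,q2}.
No further refinement is possible. Final partition (3 blocks): {q0,q5,q6} | {q3,q4,q7} | {q1,q2}.

3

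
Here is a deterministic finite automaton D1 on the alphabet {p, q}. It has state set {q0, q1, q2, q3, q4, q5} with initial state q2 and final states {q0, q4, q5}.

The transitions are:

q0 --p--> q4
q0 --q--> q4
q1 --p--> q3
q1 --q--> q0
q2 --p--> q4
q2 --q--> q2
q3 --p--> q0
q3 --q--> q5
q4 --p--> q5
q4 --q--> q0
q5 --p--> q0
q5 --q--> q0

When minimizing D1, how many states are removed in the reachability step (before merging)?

BFS from q2 reaches {q0, q2, q4, q5}; the 2 state(s) q1, q3 are never visited.

2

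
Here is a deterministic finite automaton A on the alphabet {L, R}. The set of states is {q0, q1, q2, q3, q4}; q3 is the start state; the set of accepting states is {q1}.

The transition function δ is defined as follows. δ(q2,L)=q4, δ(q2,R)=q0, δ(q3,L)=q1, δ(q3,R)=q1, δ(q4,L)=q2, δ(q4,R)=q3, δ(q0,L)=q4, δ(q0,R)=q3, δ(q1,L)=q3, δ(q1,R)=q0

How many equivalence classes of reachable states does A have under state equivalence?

Start with accepting vs non-accepting: {q1} | {q0,q2,q3,q4}.
Refine {q0,q2,q3,q4} on symbol L: members go to different blocks, giving {q0,q2,q4} and {q3}.
Refine {q0,q2,q4} on symbol R: members go to different blocks, giving {q0,q4} and {q2}.
On input L, block {q0,q4} splits into {q0} and {q4}.
Stable partition: {q1} | {q0} | {q3} | {q2} | {q4} — 5 equivalence classes.

5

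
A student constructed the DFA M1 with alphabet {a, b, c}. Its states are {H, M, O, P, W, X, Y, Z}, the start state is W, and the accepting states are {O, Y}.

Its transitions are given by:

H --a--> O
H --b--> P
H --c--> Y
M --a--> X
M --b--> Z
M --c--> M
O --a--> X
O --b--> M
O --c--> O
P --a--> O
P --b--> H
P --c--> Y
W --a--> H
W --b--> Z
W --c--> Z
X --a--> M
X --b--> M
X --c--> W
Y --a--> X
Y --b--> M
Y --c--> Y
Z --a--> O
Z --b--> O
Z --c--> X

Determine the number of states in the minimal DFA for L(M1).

All states are reachable from the start state.
Start with accepting vs non-accepting: {O,Y} | {H,M,P,W,X,Z}.
Refine {H,M,P,W,X,Z} on symbol a: members go to different blocks, giving {H,P,Z} and {M,W,X}.
Split {H,P,Z} by δ(·,b) → {H,P} and {Z}.
On input a, block {M,W,X} splits into {M,X} and {W}.
Refine {M,X} on symbol b: members go to different blocks, giving {M} and {X}.
Stable partition: {O,Y} | {H,P} | {M} | {Z} | {W} | {X} — 6 equivalence classes.

6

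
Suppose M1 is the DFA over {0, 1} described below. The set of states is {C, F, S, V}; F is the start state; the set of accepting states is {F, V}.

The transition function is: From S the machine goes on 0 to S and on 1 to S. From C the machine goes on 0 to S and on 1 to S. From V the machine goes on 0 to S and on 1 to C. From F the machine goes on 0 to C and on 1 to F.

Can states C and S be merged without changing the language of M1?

Yes

States {V} cannot be reached from the start state, so discard them.
Start with accepting vs non-accepting: {F} | {C,S}.
The partition is now stable with 2 blocks: {F} | {C,S}.
C and S lie in the same block of the stable partition, so they are equivalent — no string distinguishes them.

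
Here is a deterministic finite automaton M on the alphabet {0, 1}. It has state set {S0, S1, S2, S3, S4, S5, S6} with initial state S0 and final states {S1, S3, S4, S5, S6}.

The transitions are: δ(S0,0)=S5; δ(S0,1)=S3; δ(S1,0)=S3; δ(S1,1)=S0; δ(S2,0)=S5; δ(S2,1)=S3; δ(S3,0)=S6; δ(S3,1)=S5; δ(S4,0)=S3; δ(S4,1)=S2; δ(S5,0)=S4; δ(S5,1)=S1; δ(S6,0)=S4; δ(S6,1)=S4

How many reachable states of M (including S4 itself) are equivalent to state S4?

2

P0 = {S1,S3,S4,S5,S6} | {S0,S2}.
Split {S1,S3,S4,S5,S6} by δ(·,1) → {S3,S5,S6} and {S1,S4}.
Refine {S3,S5,S6} on symbol 0: members go to different blocks, giving {S5,S6} and {S3}.
The partition is now stable with 4 blocks: {S5,S6} | {S0,S2} | {S1,S4} | {S3}.
State S4 belongs to the block {S1,S4}, which has 2 states.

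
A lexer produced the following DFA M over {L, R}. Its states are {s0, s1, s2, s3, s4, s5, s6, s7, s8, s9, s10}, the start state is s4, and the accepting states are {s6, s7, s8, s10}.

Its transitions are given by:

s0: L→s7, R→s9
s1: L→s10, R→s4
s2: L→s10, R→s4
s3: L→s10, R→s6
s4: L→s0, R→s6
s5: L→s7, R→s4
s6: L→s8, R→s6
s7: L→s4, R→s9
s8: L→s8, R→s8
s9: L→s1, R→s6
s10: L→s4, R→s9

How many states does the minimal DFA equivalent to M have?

First remove the unreachable states {s2,s3,s5}; 8 states remain.
P0 = {s6,s7,s8,s10} | {s0,s1,s4,s9}.
On input L, block {s6,s7,s8,s10} splits into {s6,s8} and {s7,s10}.
On input L, block {s0,s1,s4,s9} splits into {s0,s1} and {s4,s9}.
The partition is now stable with 4 blocks: {s6,s8} | {s0,s1} | {s7,s10} | {s4,s9}.

4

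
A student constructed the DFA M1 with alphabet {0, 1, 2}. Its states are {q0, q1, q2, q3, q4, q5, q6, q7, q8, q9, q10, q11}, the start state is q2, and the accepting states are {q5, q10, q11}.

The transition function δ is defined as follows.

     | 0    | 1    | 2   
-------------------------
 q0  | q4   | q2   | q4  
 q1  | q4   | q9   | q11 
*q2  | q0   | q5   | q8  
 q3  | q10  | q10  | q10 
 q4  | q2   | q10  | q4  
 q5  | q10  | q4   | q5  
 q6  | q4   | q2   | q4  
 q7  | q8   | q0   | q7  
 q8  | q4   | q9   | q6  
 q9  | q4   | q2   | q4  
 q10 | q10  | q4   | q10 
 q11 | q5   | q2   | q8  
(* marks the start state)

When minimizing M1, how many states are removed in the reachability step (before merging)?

4

BFS from q2 reaches {q0, q2, q4, q5, q6, q8, q9, q10}; the 4 state(s) q1, q3, q7, q11 are never visited.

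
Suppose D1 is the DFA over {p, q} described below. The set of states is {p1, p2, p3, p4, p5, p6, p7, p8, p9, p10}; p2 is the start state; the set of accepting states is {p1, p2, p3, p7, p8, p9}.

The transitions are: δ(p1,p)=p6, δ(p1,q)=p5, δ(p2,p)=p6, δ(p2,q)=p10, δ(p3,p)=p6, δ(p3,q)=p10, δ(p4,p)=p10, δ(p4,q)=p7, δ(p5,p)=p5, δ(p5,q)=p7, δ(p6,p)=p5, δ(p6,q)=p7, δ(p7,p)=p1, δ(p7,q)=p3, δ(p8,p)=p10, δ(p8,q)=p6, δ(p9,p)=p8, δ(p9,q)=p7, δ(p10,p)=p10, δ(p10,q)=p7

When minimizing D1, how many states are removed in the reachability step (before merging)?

3

Starting at p2 and following transitions, the reachable set is {p1, p2, p3, p5, p6, p7, p10}. That leaves p4, p8, p9 unreachable — 3 in total.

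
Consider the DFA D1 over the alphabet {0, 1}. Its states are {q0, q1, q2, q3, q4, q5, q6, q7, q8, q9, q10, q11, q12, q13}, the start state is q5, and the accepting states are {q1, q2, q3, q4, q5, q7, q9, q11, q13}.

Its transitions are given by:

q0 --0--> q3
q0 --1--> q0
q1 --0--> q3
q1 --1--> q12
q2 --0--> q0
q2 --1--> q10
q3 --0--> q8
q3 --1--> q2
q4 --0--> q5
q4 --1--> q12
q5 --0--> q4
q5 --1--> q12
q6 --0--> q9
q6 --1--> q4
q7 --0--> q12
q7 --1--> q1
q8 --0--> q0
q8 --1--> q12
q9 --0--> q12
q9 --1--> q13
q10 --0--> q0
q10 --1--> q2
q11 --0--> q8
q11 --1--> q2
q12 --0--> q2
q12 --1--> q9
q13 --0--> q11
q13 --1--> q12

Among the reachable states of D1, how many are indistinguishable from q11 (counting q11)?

Reachable states from the start: {q0,q2,q3,q4,q5,q8,q9,q10,q11,q12,q13}. Unreachable: {q1,q6,q7} — drop them.
P0 = {q2,q3,q4,q5,q9,q11,q13} | {q0,q8,q10,q12}.
Split {q2,q3,q4,q5,q9,q11,q13} by δ(·,0) → {q2,q3,q9,q11} and {q4,q5,q13}.
Split {q2,q3,q9,q11} by δ(·,1) → {q3,q11} and {q2} and {q9}.
On input 0, block {q0,q8,q10,q12} splits into {q8,q10} and {q0} and {q12}.
On input 1, block {q8,q10} splits into {q8} and {q10}.
Refine {q4,q5,q13} on symbol 0: members go to different blocks, giving {q4,q5} and {q13}.
Stable partition: {q3,q11} | {q8} | {q4,q5} | {q2} | {q9} | {q0} | {q12} | {q10} | {q13} — 9 equivalence classes.
The equivalence class containing q11 is {q3,q11}, of size 2.

2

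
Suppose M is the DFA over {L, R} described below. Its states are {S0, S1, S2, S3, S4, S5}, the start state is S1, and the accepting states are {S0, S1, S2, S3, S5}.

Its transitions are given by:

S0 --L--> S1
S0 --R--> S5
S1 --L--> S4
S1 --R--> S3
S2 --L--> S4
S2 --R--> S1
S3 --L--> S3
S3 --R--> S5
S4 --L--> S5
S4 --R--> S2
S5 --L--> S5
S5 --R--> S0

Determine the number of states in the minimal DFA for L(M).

6

Initial partition by acceptance: {S0,S1,S2,S3,S5} | {S4}.
On input L, block {S0,S1,S2,S3,S5} splits into {S0,S3,S5} and {S1,S2}.
Refine {S0,S3,S5} on symbol L: members go to different blocks, giving {S3,S5} and {S0}.
On input R, block {S3,S5} splits into {S3} and {S5}.
On input R, block {S1,S2} splits into {S1} and {S2}.
Stable partition: {S3} | {S4} | {S1} | {S0} | {S5} | {S2} — 6 equivalence classes.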